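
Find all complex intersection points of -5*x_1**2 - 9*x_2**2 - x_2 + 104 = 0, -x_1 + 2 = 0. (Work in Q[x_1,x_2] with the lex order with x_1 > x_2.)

Compute a lex Gröbner basis by Buchberger's algorithm.
f_1 = -5*x_1**2 - 9*x_2**2 - x_2 + 104, LT = x_1**2.
f_2 = -x_1 + 2, LT = x_1.

S(f_1,f_2): lcm = x_1**2. S = 2*x_1 + 9/5*x_2**2 + 1/5*x_2 - 104/5.
  leading term x_1: subtract (-2)·f_2 from 2*x_1 + 9/5*x_2**2 + 1/5*x_2 - 104/5 → 9/5*x_2**2 + 1/5*x_2 - 84/5
  leading term x_2**2: no divisor's leading term divides it; move 9/5*x_2**2 to the remainder.
  leading term x_2: no divisor's leading term divides it; move 1/5*x_2 to the remainder.
  leading term 1: no divisor's leading term divides it; move -84/5 to the remainder.
  remainder 9/5*x_2**2 + 1/5*x_2 - 84/5 ≠ 0; add h_3 = 9/5*x_2**2 + 1/5*x_2 - 84/5 to the basis.

The other S-polynomials (S(f_1,h_3), S(f_2,h_3)) all reduce to 0 modulo the current basis, so we have a Gröbner basis.
Inter-reduce: drop elements whose leading term is divisible by another's, tail-reduce, and make monic.
Reduced Gröbner basis: {x_1 - 2, x_2**2 + 1/9*x_2 - 28/3}.

A lex Gröbner basis eliminates variables successively. Here x_2**2 + 1/9*x_2 - 28/3 depends only on x_2, with roots {-28/9, 3}; lifting each root through the earlier basis elements recovers the full solutions.
  x_2 = -28/9: the earlier basis element becomes x_1 - 2 = 0, giving x_1 = 2 — point (2, -28/9).
  x_2 = 3: the earlier basis element becomes x_1 - 2 = 0, giving x_1 = 2 — point (2, 3).
Each listed point satisfies every original equation (direct substitution).
This is the nonlinear analogue of row-reducing a linear system.

{(2, -28/9), (2, 3)}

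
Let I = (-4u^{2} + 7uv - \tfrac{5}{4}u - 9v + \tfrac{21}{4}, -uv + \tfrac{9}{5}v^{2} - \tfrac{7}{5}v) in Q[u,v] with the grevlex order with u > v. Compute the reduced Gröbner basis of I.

G = {v^{3} + \tfrac{89}{36}v^{2} + \tfrac{7}{3}v, u^{2} - \tfrac{63}{20}v^{2} + \tfrac{5}{16}u + \tfrac{47}{10}v - \tfrac{21}{16}, uv - \tfrac{9}{5}v^{2} + \tfrac{7}{5}v}

Buchberger's algorithm terminates because the ascending chain of leading-term ideals stabilizes.

f_1 = -4u^{2} + 7uv - \tfrac{5}{4}u - 9v + \tfrac{21}{4}, LT = u^{2}.
f_2 = -uv + \tfrac{9}{5}v^{2} - \tfrac{7}{5}v, LT = uv.

S(f_1,f_2): lcm = u^{2}v. S = \tfrac{1}{20}uv^{2} - \tfrac{87}{80}uv + \tfrac{9}{4}v^{2} - \tfrac{21}{16}v.
  reduce S modulo (f_1, f_2):
  remainder \tfrac{9}{100}v^{3} + \tfrac{89}{400}v^{2} + \tfrac{21}{100}v ≠ 0; add g_3 = \tfrac{9}{100}v^{3} + \tfrac{89}{400}v^{2} + \tfrac{21}{100}v to the basis.

The other S-polynomials (S(f_1,g_3), S(f_2,g_3)) all reduce to 0 modulo the current basis, so we have a Gröbner basis.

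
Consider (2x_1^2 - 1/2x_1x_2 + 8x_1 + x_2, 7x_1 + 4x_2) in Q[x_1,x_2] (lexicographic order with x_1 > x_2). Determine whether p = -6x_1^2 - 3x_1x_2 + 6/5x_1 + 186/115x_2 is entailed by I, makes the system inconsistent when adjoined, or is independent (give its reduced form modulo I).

First compute the reduced Gröbner basis of I by Buchberger's algorithm.
f_1 = 2x_1^2 - 1/2x_1x_2 + 8x_1 + x_2, LT = x_1^2.
f_2 = 7x_1 + 4x_2, LT = x_1.

S(f_1,f_2): lcm = x_1^2. S = -23/28x_1x_2 + 4x_1 + 1/2x_2.
  leading term x_1x_2: subtract (-23/196x_2)·f_2 from -23/28x_1x_2 + 4x_1 + 1/2x_2 → 4x_1 + 23/49x_2^2 + 1/2x_2
  leading term x_1: subtract (4/7)·f_2 from 4x_1 + 23/49x_2^2 + 1/2x_2 → 23/49x_2^2 - 25/14x_2
  leading term x_2^2: no divisor's leading term divides it; move 23/49x_2^2 to the remainder.
  leading term x_2: no divisor's leading term divides it; move -25/14x_2 to the remainder.
  remainder 23/49x_2^2 - 25/14x_2 ≠ 0; add h_3 = 23/49x_2^2 - 25/14x_2 to the basis.

The other S-polynomials (S(f_1,h_3), S(f_2,h_3)) all reduce to 0 modulo the current basis, so we have a Gröbner basis.
Inter-reduce: drop elements whose leading term is divisible by another's, tail-reduce, and make monic.
Reduced Gröbner basis: {x_1 + 4/7x_2, x_2^2 - 175/46x_2}.
Label its elements g_1 = x_1 + 4/7x_2, g_2 = x_2^2 - 175/46x_2.

Reduce p = -6x_1^2 - 3x_1x_2 + 6/5x_1 + 186/115x_2 modulo G:
  leading term x_1^2: subtract (-6x_1)·g_1 from -6x_1^2 - 3x_1x_2 + 6/5x_1 + 186/115x_2 → 3/7x_1x_2 + 6/5x_1 + 186/115x_2
  leading term x_1x_2: subtract (3/7x_2)·g_1 from 3/7x_1x_2 + 6/5x_1 + 186/115x_2 → 6/5x_1 - 12/49x_2^2 + 186/115x_2
  leading term x_1: subtract (6/5)·g_1 from 6/5x_1 - 12/49x_2^2 + 186/115x_2 → -12/49x_2^2 + 150/161x_2
  leading term x_2^2: subtract (-12/49)·g_2 from -12/49x_2^2 + 150/161x_2 → 0
  normal form = 0.
Since the normal form is 0, p ∈ I.

The remainder on division by a Gröbner basis is unique — it is the normal form.

-6x_1^2 - 3x_1x_2 + 6/5x_1 + 186/115x_2 lies in I (it reduces to 0).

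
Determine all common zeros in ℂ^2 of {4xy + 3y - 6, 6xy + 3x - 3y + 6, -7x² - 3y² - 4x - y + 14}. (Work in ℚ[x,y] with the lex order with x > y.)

{(0, 2)}

Compute a lex Gröbner basis by Buchberger's algorithm.
f_1 = 4xy + 3y - 6, LT = xy.
f_2 = 6xy + 3x - 3y + 6, LT = xy.
f_3 = -7x² - 4x - 3y² - y + 14, LT = x².

S(f_1,f_2): lcm = xy. S = -½x + 5/4y - 5/2.
  leading term x: no divisor's leading term divides it; move -½x to the remainder.
  leading term y: no divisor's leading term divides it; move 5/4y to the remainder.
  leading term 1: no divisor's leading term divides it; move -5/2 to the remainder.
  remainder -½x + 5/4y - 5/2 ≠ 0; add h_4 = -½x + 5/4y - 5/2 to the basis.

S(f_1,f_3): lcm = x²y. S = 5/28xy - 3/2x - 3/7y³ - 1/7y² + 2y.
  leading term xy: subtract (5/112)·f_1 from 5/28xy - 3/2x - 3/7y³ - 1/7y² + 2y → -3/2x - 3/7y³ - 1/7y² + 209/112y + 15/56
  leading term x: subtract (3)·h_4 from -3/2x - 3/7y³ - 1/7y² + 209/112y + 15/56 → -3/7y³ - 1/7y² - 211/112y + 435/56
  leading term y³: no divisor's leading term divides it; move -3/7y³ to the remainder.
  leading term y²: no divisor's leading term divides it; move -1/7y² to the remainder.
  leading term y: no divisor's leading term divides it; move -211/112y to the remainder.
  leading term 1: no divisor's leading term divides it; move 435/56 to the remainder.
  remainder -3/7y³ - 1/7y² - 211/112y + 435/56 ≠ 0; add h_5 = -3/7y³ - 1/7y² - 211/112y + 435/56 to the basis.

S(f_2,f_3): lcm = x²y. S = ½x² - 15/14xy + x - 3/7y³ - 1/7y² + 2y.
  leading term x²: subtract (-1/14)·f_3 from ½x² - 15/14xy + x - 3/7y³ - 1/7y² + 2y → -15/14xy + 5/7x - 3/7y³ - 5/14y² + 27/14y + 1
  leading term xy: subtract (-15/56)·f_1 from -15/14xy + 5/7x - 3/7y³ - 5/14y² + 27/14y + 1 → 5/7x - 3/7y³ - 5/14y² + 153/56y - 17/28
  leading term x: subtract (-10/7)·h_4 from 5/7x - 3/7y³ - 5/14y² + 153/56y - 17/28 → -3/7y³ - 5/14y² + 253/56y - 117/28
  leading term y³: subtract (1)·h_5 from -3/7y³ - 5/14y² + 253/56y - 117/28 → -3/14y² + 717/112y - 669/56
  leading term y²: no divisor's leading term divides it; move -3/14y² to the remainder.
  leading term y: no divisor's leading term divides it; move 717/112y to the remainder.
  leading term 1: no divisor's leading term divides it; move -669/56 to the remainder.
  remainder -3/14y² + 717/112y - 669/56 ≠ 0; add h_6 = -3/14y² + 717/112y - 669/56 to the basis.

S(f_1,h_4): lcm = xy. S = 5/2y² - 17/4y - 3/2.
  leading term y²: subtract (-35/3)·h_6 from 5/2y² - 17/4y - 3/2 → 1127/16y - 1127/8
  leading term y: no divisor's leading term divides it; move 1127/16y to the remainder.
  leading term 1: no divisor's leading term divides it; move -1127/8 to the remainder.
  remainder 1127/16y - 1127/8 ≠ 0; add h_7 = 1127/16y - 1127/8 to the basis.

The other S-polynomials (S(f_2,h_4), S(f_3,h_4), S(f_1,h_5), S(f_2,h_5), S(f_3,h_5), S(h_4,h_5), S(f_1,h_6), S(f_2,h_6), S(f_3,h_6), S(h_4,h_6), S(h_5,h_6), S(f_1,h_7), S(f_2,h_7), S(f_3,h_7), S(h_4,h_7), S(h_5,h_7), S(h_6,h_7)) all reduce to 0 modulo the current basis, so we have a Gröbner basis.
Inter-reduce: drop elements whose leading term is divisible by another's, tail-reduce, and make monic.
Reduced Gröbner basis: {x, y - 2}.

Elimination: the polynomial y - 2 lies in the elimination ideal for y, so y ∈ {2}. For each such y, the remaining basis elements (now univariate) give the rest of the solution.
  y = 2: the earlier basis element becomes x = 0, giving x = 0 — point (0, 2).
Substituting each solution back into the original system confirms all equations vanish.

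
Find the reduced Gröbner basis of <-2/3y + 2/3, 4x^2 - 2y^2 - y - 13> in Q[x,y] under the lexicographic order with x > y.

f_1 = -2/3y + 2/3, LT = y.
f_2 = 4x^2 - 2y^2 - y - 13, LT = x^2.

The S-polynomials (S(f_1,f_2)) all reduce to 0 modulo the current basis, so we have a Gröbner basis.

G = {x^2 - 4, y - 1}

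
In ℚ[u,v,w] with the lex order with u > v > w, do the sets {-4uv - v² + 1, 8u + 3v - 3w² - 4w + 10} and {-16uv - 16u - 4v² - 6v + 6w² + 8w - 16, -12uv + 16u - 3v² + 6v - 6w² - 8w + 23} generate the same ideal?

Yes, the ideals are equal.

Equality of ideals is decidable: compute both reduced Gröbner bases (unique for the ordering) and check whether they agree.
Buchberger on the first generating set:
f_1 = -4uv - v² + 1, LT = uv.
f_2 = 8u + 3v - 3w² - 4w + 10, LT = u.

S(f_1,f_2): lcm = uv. S = -⅛v² + ⅜vw² + ½vw - 5/4v - ¼.
  leading term v²: no divisor's leading term divides it; move -⅛v² to the remainder.
  leading term vw²: no divisor's leading term divides it; move ⅜vw² to the remainder.
  leading term vw: no divisor's leading term divides it; move ½vw to the remainder.
  leading term v: no divisor's leading term divides it; move -5/4v to the remainder.
  leading term 1: no divisor's leading term divides it; move -¼ to the remainder.
  remainder -⅛v² + ⅜vw² + ½vw - 5/4v - ¼ ≠ 0; add g_3 = -⅛v² + ⅜vw² + ½vw - 5/4v - ¼ to the basis.

The other S-polynomials (S(f_1,g_3), S(f_2,g_3)) all reduce to 0 modulo the current basis, so we have a Gröbner basis.
Inter-reduce: drop elements whose leading term is divisible by another's, tail-reduce, and make monic.
Reduced Gröbner basis: {u + ⅜v - ⅜w² - ½w + 5/4, v² - 3vw² - 4vw + 10v + 2}.

Buchberger on the second generating set:
h_1 = -16uv - 16u - 4v² - 6v + 6w² + 8w - 16, LT = uv.
h_2 = -12uv + 16u - 3v² + 6v - 6w² - 8w + 23, LT = uv.

S(h_1,h_2): lcm = uv. S = 7/3u + ⅞v - ⅞w² - 7/6w + 35/12.
  leading term u: no divisor's leading term divides it; move 7/3u to the remainder.
  leading term v: no divisor's leading term divides it; move ⅞v to the remainder.
  leading term w²: no divisor's leading term divides it; move -⅞w² to the remainder.
  leading term w: no divisor's leading term divides it; move -7/6w to the remainder.
  leading term 1: no divisor's leading term divides it; move 35/12 to the remainder.
  remainder 7/3u + ⅞v - ⅞w² - 7/6w + 35/12 ≠ 0; add k_3 = 7/3u + ⅞v - ⅞w² - 7/6w + 35/12 to the basis.

S(h_1,k_3): lcm = uv. S = u - ⅛v² + ⅜vw² + ½vw - ⅞v - ⅜w² - ½w + 1.
  leading term u: subtract (3/7)·k_3 from u - ⅛v² + ⅜vw² + ½vw - ⅞v - ⅜w² - ½w + 1 → -⅛v² + ⅜vw² + ½vw - 5/4v - ¼
  leading term v²: no divisor's leading term divides it; move -⅛v² to the remainder.
  leading term vw²: no divisor's leading term divides it; move ⅜vw² to the remainder.
  leading term vw: no divisor's leading term divides it; move ½vw to the remainder.
  leading term v: no divisor's leading term divides it; move -5/4v to the remainder.
  leading term 1: no divisor's leading term divides it; move -¼ to the remainder.
  remainder -⅛v² + ⅜vw² + ½vw - 5/4v - ¼ ≠ 0; add k_4 = -⅛v² + ⅜vw² + ½vw - 5/4v - ¼ to the basis.

The other S-polynomials (S(h_2,k_3), S(h_1,k_4), S(h_2,k_4), S(k_3,k_4)) all reduce to 0 modulo the current basis, so we have a Gröbner basis.
Inter-reduce: drop elements whose leading term is divisible by another's, tail-reduce, and make monic.
Reduced Gröbner basis: {u + ⅜v - ⅜w² - ½w + 5/4, v² - 3vw² - 4vw + 10v + 2}.

These coincide, so the ideals are equal.
The choice of monomial ordering does not affect the verdict — as long as both bases are computed under the same ordering, their equality decides ideal equality.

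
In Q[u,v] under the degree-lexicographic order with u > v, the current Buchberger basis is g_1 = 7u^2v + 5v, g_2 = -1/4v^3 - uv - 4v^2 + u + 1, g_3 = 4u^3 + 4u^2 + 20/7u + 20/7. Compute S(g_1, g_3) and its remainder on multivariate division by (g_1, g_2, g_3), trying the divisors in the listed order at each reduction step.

S(g_1, g_3) = -u^2v - 5/7v; remainder on division = 0.

lcm(LM(g_1), LM(g_3)) = u^3v.
S = (lcm/LT(g_1))·g_1 − (lcm/LT(g_3))·g_3 = -u^2v - 5/7v.
Reduce S modulo (g_1, g_2, g_3) in that order:
  leading term u^2v: subtract (-1/7)·g_1 from -u^2v - 5/7v → 0
The remainder is 0, so this S-polynomial contributes no new basis element.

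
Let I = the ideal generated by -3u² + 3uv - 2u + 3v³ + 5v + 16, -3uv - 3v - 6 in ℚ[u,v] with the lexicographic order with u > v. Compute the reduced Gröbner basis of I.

f_1 = -3u² + 3uv - 2u + 3v³ + 5v + 16, LT = u².
f_2 = -3uv - 3v - 6, LT = uv.

S(f_1,f_2): lcm = u²v. S = -uv² - ⅓uv - 2u - v⁴ - 5/3v² - 16/3v.
  leading term uv²: subtract (⅓v)·f_2 from -uv² - ⅓uv - 2u - v⁴ - 5/3v² - 16/3v → -⅓uv - 2u - v⁴ - ⅔v² - 10/3v
  leading term uv: subtract (1/9)·f_2 from -⅓uv - 2u - v⁴ - ⅔v² - 10/3v → -2u - v⁴ - ⅔v² - 3v + ⅔
  leading term u: no divisor's leading term divides it; move -2u to the remainder.
  leading term v⁴: no divisor's leading term divides it; move -v⁴ to the remainder.
  leading term v²: no divisor's leading term divides it; move -⅔v² to the remainder.
  leading term v: no divisor's leading term divides it; move -3v to the remainder.
  leading term 1: no divisor's leading term divides it; move ⅔ to the remainder.
  remainder -2u - v⁴ - ⅔v² - 3v + ⅔ ≠ 0; add g_3 = -2u - v⁴ - ⅔v² - 3v + ⅔ to the basis.

S(f_2,g_3): lcm = uv. S = -½v⁵ - ⅓v³ - 3/2v² + 4/3v + 2.
  leading term v⁵: no divisor's leading term divides it; move -½v⁵ to the remainder.
  leading term v³: no divisor's leading term divides it; move -⅓v³ to the remainder.
  leading term v²: no divisor's leading term divides it; move -3/2v² to the remainder.
  leading term v: no divisor's leading term divides it; move 4/3v to the remainder.
  leading term 1: no divisor's leading term divides it; move 2 to the remainder.
  remainder -½v⁵ - ⅓v³ - 3/2v² + 4/3v + 2 ≠ 0; add g_4 = -½v⁵ - ⅓v³ - 3/2v² + 4/3v + 2 to the basis.

The other S-polynomials (S(f_1,g_3), S(f_1,g_4), S(f_2,g_4), S(g_3,g_4)) all reduce to 0 modulo the current basis, so we have a Gröbner basis.
Inter-reduce: drop elements whose leading term is divisible by another's, tail-reduce, and make monic.

G = {u + ½v⁴ + ⅓v² + 3/2v - ⅓, v⁵ + ⅔v³ + 3v² - 8/3v - 4}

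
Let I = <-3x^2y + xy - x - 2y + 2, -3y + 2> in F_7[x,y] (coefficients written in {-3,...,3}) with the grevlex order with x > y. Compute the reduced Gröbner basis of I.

G = {x^2 - x + 2, y - 3}

The reduced Gröbner basis is the canonical form of the ideal for this ordering.

f_1 = -3x^2y + xy - x - 2y + 2, LT = x^2y.
f_2 = -3y + 2, LT = y.

S(f_1,f_2): lcm = x^2y. S = 3x^2 + 2xy - 2x + 3y - 3.
  leading term x^2: no divisor's leading term divides it; move 3x^2 to the remainder.
  leading term xy: subtract (-3x)·f_2 from 2xy - 2x + 3y - 3 → -3x + 3y - 3
  leading term x: no divisor's leading term divides it; move -3x to the remainder.
  leading term y: subtract (-1)·f_2 from 3y - 3 → -1
  leading term 1: no divisor's leading term divides it; move -1 to the remainder.
  remainder 3x^2 - 3x - 1 ≠ 0; add g_3 = 3x^2 - 3x - 1 to the basis.

S(f_1,g_3): lcm = x^2y. S = 3xy - 2x + y - 3.
  leading term xy: subtract (-x)·f_2 from 3xy - 2x + y - 3 → y - 3
  leading term y: subtract (2)·f_2 from y - 3 → 0
  remainder 0.

S(f_2,g_3): leading monomials are coprime, so the S-polynomial reduces to 0 (Buchberger's first criterion).
Every S-polynomial of the final basis reduces to 0, so we have a Gröbner basis.
Inter-reduce: drop elements whose leading term is divisible by another's, tail-reduce, and make monic.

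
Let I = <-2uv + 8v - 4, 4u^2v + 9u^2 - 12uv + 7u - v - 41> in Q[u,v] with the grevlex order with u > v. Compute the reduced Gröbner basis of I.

G = {u^2 - 1/9u + 5/3v - 49/9, uv - 4v + 2, v^2 - 6/5u + 91/15v - 14/3}

This is the nonlinear analogue of row-reducing a linear system.

f_1 = -2uv + 8v - 4, LT = uv.
f_2 = 4u^2v + 9u^2 - 12uv + 7u - v - 41, LT = u^2v.

S(f_1,f_2): lcm = u^2v. S = -9/4u^2 - uv + 1/4u + 1/4v + 41/4.
  leading term u^2: no divisor's leading term divides it; move -9/4u^2 to the remainder.
  leading term uv: subtract (1/2)·f_1 from -uv + 1/4u + 1/4v + 41/4 → 1/4u - 15/4v + 49/4
  leading term u: no divisor's leading term divides it; move 1/4u to the remainder.
  leading term v: no divisor's leading term divides it; move -15/4v to the remainder.
  leading term 1: no divisor's leading term divides it; move 49/4 to the remainder.
  remainder -9/4u^2 + 1/4u - 15/4v + 49/4 ≠ 0; add g_3 = -9/4u^2 + 1/4u - 15/4v + 49/4 to the basis.

S(f_1,g_3): lcm = u^2v. S = -35/9uv - 5/3v^2 + 2u + 49/9v.
  leading term uv: subtract (35/18)·f_1 from -35/9uv - 5/3v^2 + 2u + 49/9v → -5/3v^2 + 2u - 91/9v + 70/9
  leading term v^2: no divisor's leading term divides it; move -5/3v^2 to the remainder.
  leading term u: no divisor's leading term divides it; move 2u to the remainder.
  leading term v: no divisor's leading term divides it; move -91/9v to the remainder.
  leading term 1: no divisor's leading term divides it; move 70/9 to the remainder.
  remainder -5/3v^2 + 2u - 91/9v + 70/9 ≠ 0; add g_4 = -5/3v^2 + 2u - 91/9v + 70/9 to the basis.

The other S-polynomials (S(f_2,g_3), S(f_1,g_4), S(f_2,g_4), S(g_3,g_4)) all reduce to 0 modulo the current basis, so we have a Gröbner basis.
Inter-reduce: drop elements whose leading term is divisible by another's, tail-reduce, and make monic.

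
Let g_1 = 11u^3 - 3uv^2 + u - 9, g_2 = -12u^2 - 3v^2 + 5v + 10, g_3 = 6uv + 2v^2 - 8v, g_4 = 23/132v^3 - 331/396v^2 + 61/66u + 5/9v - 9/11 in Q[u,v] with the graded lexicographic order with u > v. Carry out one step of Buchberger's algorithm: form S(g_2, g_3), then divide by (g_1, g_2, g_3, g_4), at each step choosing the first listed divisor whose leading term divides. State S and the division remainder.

S(g_2, g_3) = -1/3uv^2 + 1/4v^3 + 4/3uv - 5/12v^2 - 5/6v; remainder on division = 265/621v^2 - 793/414u - 257/1242v + 39/23.

lcm(LM(g_2), LM(g_3)) = u^2v.
S = (lcm/LT(g_2))·g_2 − (lcm/LT(g_3))·g_3 = -1/3uv^2 + 1/4v^3 + 4/3uv - 5/12v^2 - 5/6v.
Reduce S modulo (g_1, g_2, g_3, g_4) in that order:
  leading term uv^2: subtract (-1/18v)·g_3 from -1/3uv^2 + 1/4v^3 + 4/3uv - 5/12v^2 - 5/6v → 13/36v^3 + 4/3uv - 31/36v^2 - 5/6v
  leading term v^3: subtract (143/69)·g_4 from 13/36v^3 + 4/3uv - 31/36v^2 - 5/6v → 4/3uv + 541/621v^2 - 793/414u - 2465/1242v + 39/23
  leading term uv: subtract (2/9)·g_3 from 4/3uv + 541/621v^2 - 793/414u - 2465/1242v + 39/23 → 265/621v^2 - 793/414u - 257/1242v + 39/23
  leading term v^2: no divisor's leading term divides it; move 265/621v^2 to the remainder.
  leading term u: no divisor's leading term divides it; move -793/414u to the remainder.
  leading term v: no divisor's leading term divides it; move -257/1242v to the remainder.
  leading term 1: no divisor's leading term divides it; move 39/23 to the remainder.
The remainder 265/621v^2 - 793/414u - 257/1242v + 39/23 is nonzero, so it would be added as the next basis element.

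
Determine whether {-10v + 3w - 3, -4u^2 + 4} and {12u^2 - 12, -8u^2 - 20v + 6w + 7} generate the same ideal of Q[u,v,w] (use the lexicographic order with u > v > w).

Equality of ideals is decidable: compute both reduced Gröbner bases (unique for the ordering) and check whether they agree.
Buchberger on the first generating set:
f_1 = -10v + 3w - 3, LT = v.
f_2 = -4u^2 + 4, LT = u^2.

S(f_1,f_2): leading monomials are coprime, so the S-polynomial reduces to 0 (Buchberger's first criterion).
Every S-polynomial of the final basis reduces to 0, so we have a Gröbner basis.
Inter-reduce: drop elements whose leading term is divisible by another's, tail-reduce, and make monic.
Reduced Gröbner basis: {u^2 - 1, v - 3/10w + 3/10}.

Buchberger on the second generating set:
h_1 = 12u^2 - 12, LT = u^2.
h_2 = -8u^2 - 20v + 6w + 7, LT = u^2.

S(h_1,h_2): lcm = u^2. S = -5/2v + 3/4w - 1/8.
  leading term v: no divisor's leading term divides it; move -5/2v to the remainder.
  leading term w: no divisor's leading term divides it; move 3/4w to the remainder.
  leading term 1: no divisor's leading term divides it; move -1/8 to the remainder.
  remainder -5/2v + 3/4w - 1/8 ≠ 0; add k_3 = -5/2v + 3/4w - 1/8 to the basis.

S(h_1,k_3): leading monomials are coprime, so the S-polynomial reduces to 0 (Buchberger's first criterion).
S(h_2,k_3): leading monomials are coprime, so the S-polynomial reduces to 0 (Buchberger's first criterion).
Every S-polynomial of the final basis reduces to 0, so we have a Gröbner basis.
Inter-reduce: drop elements whose leading term is divisible by another's, tail-reduce, and make monic.
Reduced Gröbner basis: {u^2 - 1, v - 3/10w + 1/20}.

The bases are distinct; the ideals are different.

No, the ideals differ.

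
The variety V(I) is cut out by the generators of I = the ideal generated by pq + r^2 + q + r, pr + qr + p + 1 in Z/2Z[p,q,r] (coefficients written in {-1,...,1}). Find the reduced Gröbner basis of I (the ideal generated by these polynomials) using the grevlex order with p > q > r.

G = {q^2r + r^3 + qr + r, pq + r^2 + q + r, pr + qr + p + 1}

f_1 = pq + r^2 + q + r, LT = pq.
f_2 = pr + qr + p + 1, LT = pr.

S(f_1,f_2): lcm = pqr. S = q^2r + r^3 + pq + qr + r^2 + q.
  reduce S modulo (f_1, f_2):
  remainder q^2r + r^3 + qr + r ≠ 0; add g_3 = q^2r + r^3 + qr + r to the basis.

The other S-polynomials (S(f_1,g_3), S(f_2,g_3)) all reduce to 0 modulo the current basis, so we have a Gröbner basis.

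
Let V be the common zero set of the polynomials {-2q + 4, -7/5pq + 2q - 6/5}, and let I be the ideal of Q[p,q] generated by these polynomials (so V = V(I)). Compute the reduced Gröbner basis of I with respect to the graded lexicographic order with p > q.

Buchberger's algorithm terminates because the ascending chain of leading-term ideals stabilizes.

f_1 = -2q + 4, LT = q.
f_2 = -7/5pq + 2q - 6/5, LT = pq.

S(f_1,f_2): lcm = pq. S = -2p + 10/7q - 6/7.
  reduce S modulo (f_1, f_2):
  remainder -2p + 2 ≠ 0; add g_3 = -2p + 2 to the basis.

The other S-polynomials (S(f_1,g_3), S(f_2,g_3)) all reduce to 0 modulo the current basis, so we have a Gröbner basis.
Inter-reduce: drop elements whose leading term is divisible by another's, tail-reduce, and make monic.

G = {p - 1, q - 2}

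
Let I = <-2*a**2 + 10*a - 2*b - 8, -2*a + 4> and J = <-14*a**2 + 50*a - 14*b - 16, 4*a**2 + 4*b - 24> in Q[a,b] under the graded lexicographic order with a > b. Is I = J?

Equality of ideals is decidable: compute both reduced Gröbner bases (unique for the ordering) and check whether they agree.
Buchberger on the first generating set:
f_1 = -2*a**2 + 10*a - 2*b - 8, LT = a**2.
f_2 = -2*a + 4, LT = a.

S(f_1,f_2): lcm = a**2. S = -3*a + b + 4.
  leading term a: subtract (3/2)·f_2 from -3*a + b + 4 → b - 2
  leading term b: no divisor's leading term divides it; move b to the remainder.
  leading term 1: no divisor's leading term divides it; move -2 to the remainder.
  remainder b - 2 ≠ 0; add g_3 = b - 2 to the basis.

The other S-polynomials (S(f_1,g_3), S(f_2,g_3)) all reduce to 0 modulo the current basis, so we have a Gröbner basis.
Inter-reduce: drop elements whose leading term is divisible by another's, tail-reduce, and make monic.
Reduced Gröbner basis: {a - 2, b - 2}.

Buchberger on the second generating set:
h_1 = -14*a**2 + 50*a - 14*b - 16, LT = a**2.
h_2 = 4*a**2 + 4*b - 24, LT = a**2.

S(h_1,h_2): lcm = a**2. S = -25/7*a + 50/7.
  leading term a: no divisor's leading term divides it; move -25/7*a to the remainder.
  leading term 1: no divisor's leading term divides it; move 50/7 to the remainder.
  remainder -25/7*a + 50/7 ≠ 0; add k_3 = -25/7*a + 50/7 to the basis.

S(h_1,k_3): lcm = a**2. S = -11/7*a + b + 8/7.
  leading term a: subtract (11/25)·k_3 from -11/7*a + b + 8/7 → b - 2
  leading term b: no divisor's leading term divides it; move b to the remainder.
  leading term 1: no divisor's leading term divides it; move -2 to the remainder.
  remainder b - 2 ≠ 0; add k_4 = b - 2 to the basis.

The other S-polynomials (S(h_2,k_3), S(h_1,k_4), S(h_2,k_4), S(k_3,k_4)) all reduce to 0 modulo the current basis, so we have a Gröbner basis.
Inter-reduce: drop elements whose leading term is divisible by another's, tail-reduce, and make monic.
Reduced Gröbner basis: {a - 2, b - 2}.

The two bases agree; hence the ideals are identical.
The choice of monomial ordering does not affect the verdict — as long as both bases are computed under the same ordering, their equality decides ideal equality.

Yes, the ideals are equal.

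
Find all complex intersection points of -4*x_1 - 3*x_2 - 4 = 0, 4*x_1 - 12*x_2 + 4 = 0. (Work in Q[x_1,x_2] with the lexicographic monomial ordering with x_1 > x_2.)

Compute a lex Gröbner basis by Buchberger's algorithm.
f_1 = -4*x_1 - 3*x_2 - 4, LT = x_1.
f_2 = 4*x_1 - 12*x_2 + 4, LT = x_1.

S(f_1,f_2): lcm = x_1. S = 15/4*x_2.
  reduce S modulo (f_1, f_2):
  remainder 15/4*x_2 ≠ 0; add h_3 = 15/4*x_2 to the basis.

The other S-polynomials (S(f_1,h_3), S(f_2,h_3)) all reduce to 0 modulo the current basis, so we have a Gröbner basis.
Inter-reduce: drop elements whose leading term is divisible by another's, tail-reduce, and make monic.
Reduced Gröbner basis: {x_1 + 1, x_2}.

From the last basis element, x_2 = 0, so x_2 takes values in {0}. Each choice, substituted upward through the basis, yields the corresponding point(s) of the solution set.
  x_2 = 0: the earlier basis element becomes x_1 + 1 = 0, giving x_1 = -1 — point (-1, 0).

{(-1, 0)}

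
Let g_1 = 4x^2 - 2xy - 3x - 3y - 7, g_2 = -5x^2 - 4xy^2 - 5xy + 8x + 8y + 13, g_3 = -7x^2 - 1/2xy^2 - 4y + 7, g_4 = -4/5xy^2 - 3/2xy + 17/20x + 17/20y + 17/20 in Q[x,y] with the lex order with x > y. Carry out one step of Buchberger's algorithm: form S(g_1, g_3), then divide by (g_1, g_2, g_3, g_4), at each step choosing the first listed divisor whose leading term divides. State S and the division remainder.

lcm(LM(g_1), LM(g_3)) = x^2.
S = (lcm/LT(g_1))·g_1 − (lcm/LT(g_3))·g_3 = -1/14xy^2 - 1/2xy - 3/4x - 37/28y - 3/4.
Reduce S modulo (g_1, g_2, g_3, g_4) in that order:
  leading term xy^2: subtract (5/56)·g_4 from -1/14xy^2 - 1/2xy - 3/4x - 37/28y - 3/4 → -41/112xy - 185/224x - 313/224y - 185/224
  leading term xy: no divisor's leading term divides it; move -41/112xy to the remainder.
  leading term x: no divisor's leading term divides it; move -185/224x to the remainder.
  leading term y: no divisor's leading term divides it; move -313/224y to the remainder.
  leading term 1: no divisor's leading term divides it; move -185/224 to the remainder.
The remainder -41/112xy - 185/224x - 313/224y - 185/224 is nonzero, so it would be added as the next basis element.

S(g_1, g_3) = -1/14xy^2 - 1/2xy - 3/4x - 37/28y - 3/4; remainder on division = -41/112xy - 185/224x - 313/224y - 185/224.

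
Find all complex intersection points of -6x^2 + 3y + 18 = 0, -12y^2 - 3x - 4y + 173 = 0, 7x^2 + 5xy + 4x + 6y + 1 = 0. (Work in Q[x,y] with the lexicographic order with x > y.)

Compute a lex Gröbner basis by Buchberger's algorithm.
f_1 = -6x^2 + 3y + 18, LT = x^2.
f_2 = -3x - 12y^2 - 4y + 173, LT = x.
f_3 = 7x^2 + 5xy + 4x + 6y + 1, LT = x^2.

S(f_1,f_2): lcm = x^2. S = -4xy^2 - 4/3xy + 173/3x - 1/2y - 3.
  reduce S modulo (f_1, f_2, f_3):
  remainder 16y^4 + 32/3y^3 - 4136/9y^2 - 2777/18y + 29902/9 ≠ 0; add h_4 = 16y^4 + 32/3y^3 - 4136/9y^2 - 2777/18y + 29902/9 to the basis.

S(f_1,f_3): lcm = x^2. S = -5/7xy - 4/7x - 19/14y - 22/7.
  reduce S modulo (f_1, f_2, f_3, h_4):
  remainder 20/7y^3 + 68/21y^2 - 585/14y - 758/21 ≠ 0; add h_5 = 20/7y^3 + 68/21y^2 - 585/14y - 758/21 to the basis.

S(h_4,h_5): lcm = y^4. S = -7/15y^3 - 1015/72y^2 + 4307/1440y + 14951/72.
  reduce S modulo (f_1, f_2, f_3, h_4, h_5):
  remainder -8141/600y^2 - 5521/1440y + 363163/1800 ≠ 0; add h_6 = -8141/600y^2 - 5521/1440y + 363163/1800 to the basis.

S(h_4,h_6): lcm = y^4. S = 37523/97692y^3 - 2029919/146538y^2 - 2777/288y + 14951/72.
  reduce S modulo (f_1, f_2, f_3, h_4, h_5, h_6):
  remainder 39321565/3181242288y + 39321565/795310572 ≠ 0; add h_7 = 39321565/3181242288y + 39321565/795310572 to the basis.

The other S-polynomials (S(f_2,f_3), S(f_1,h_4), S(f_2,h_4), S(f_3,h_4), S(f_1,h_5), S(f_2,h_5), S(f_3,h_5), S(f_1,h_6), S(f_2,h_6), S(f_3,h_6), S(h_5,h_6), S(f_1,h_7), S(f_2,h_7), S(f_3,h_7), S(h_4,h_7), S(h_5,h_7), S(h_6,h_7)) all reduce to 0 modulo the current basis, so we have a Gröbner basis.
Inter-reduce: drop elements whose leading term is divisible by another's, tail-reduce, and make monic.
Reduced Gröbner basis: {x + 1, y + 4}.

From the last basis element, y + 4 = 0, so y takes values in {-4}. Each choice, substituted upward through the basis, yields the corresponding point(s) of the solution set.
  y = -4: the earlier basis element becomes x + 1 = 0, giving x = -1 — point (-1, -4).

{(-1, -4)}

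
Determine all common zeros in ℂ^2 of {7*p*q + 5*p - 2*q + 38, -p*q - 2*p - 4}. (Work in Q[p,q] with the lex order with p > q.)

Compute a lex Gröbner basis by Buchberger's algorithm.
f_1 = 7*p*q + 5*p - 2*q + 38, LT = p*q.
f_2 = -p*q - 2*p - 4, LT = p*q.

S(f_1,f_2): lcm = p*q. S = -9/7*p - 2/7*q + 10/7.
  leading term p: no divisor's leading term divides it; move -9/7*p to the remainder.
  leading term q: no divisor's leading term divides it; move -2/7*q to the remainder.
  leading term 1: no divisor's leading term divides it; move 10/7 to the remainder.
  remainder -9/7*p - 2/7*q + 10/7 ≠ 0; add h_3 = -9/7*p - 2/7*q + 10/7 to the basis.

S(f_1,h_3): lcm = p*q. S = 5/7*p - 2/9*q**2 + 52/63*q + 38/7.
  leading term p: subtract (-5/9)·h_3 from 5/7*p - 2/9*q**2 + 52/63*q + 38/7 → -2/9*q**2 + 2/3*q + 56/9
  leading term q**2: no divisor's leading term divides it; move -2/9*q**2 to the remainder.
  leading term q: no divisor's leading term divides it; move 2/3*q to the remainder.
  leading term 1: no divisor's leading term divides it; move 56/9 to the remainder.
  remainder -2/9*q**2 + 2/3*q + 56/9 ≠ 0; add h_4 = -2/9*q**2 + 2/3*q + 56/9 to the basis.

The other S-polynomials (S(f_2,h_3), S(f_1,h_4), S(f_2,h_4), S(h_3,h_4)) all reduce to 0 modulo the current basis, so we have a Gröbner basis.
Inter-reduce: drop elements whose leading term is divisible by another's, tail-reduce, and make monic.
Reduced Gröbner basis: {p + 2/9*q - 10/9, q**2 - 3*q - 28}.

A lex Gröbner basis eliminates variables successively. Here q**2 - 3*q - 28 depends only on q, with roots {-4, 7}; lifting each root through the earlier basis elements recovers the full solutions.
  q = -4: the earlier basis element becomes p - 2 = 0, giving p = 2 — point (2, -4).
  q = 7: the earlier basis element becomes p + 4/9 = 0, giving p = -4/9 — point (-4/9, 7).

{(2, -4), (-4/9, 7)}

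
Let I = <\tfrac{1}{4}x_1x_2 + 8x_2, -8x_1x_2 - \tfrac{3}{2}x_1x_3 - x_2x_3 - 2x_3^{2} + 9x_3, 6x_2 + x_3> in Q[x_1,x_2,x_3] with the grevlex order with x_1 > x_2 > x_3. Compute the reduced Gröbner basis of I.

G = {x_1x_3 + 32x_3, x_3^{2} - \tfrac{86}{11}x_3, x_2 + \tfrac{1}{6}x_3}

This is the nonlinear analogue of row-reducing a linear system.

f_1 = \tfrac{1}{4}x_1x_2 + 8x_2, LT = x_1x_2.
f_2 = -8x_1x_2 - \tfrac{3}{2}x_1x_3 - x_2x_3 - 2x_3^{2} + 9x_3, LT = x_1x_2.
f_3 = 6x_2 + x_3, LT = x_2.

S(f_1,f_2): lcm = x_1x_2. S = -\tfrac{3}{16}x_1x_3 - \tfrac{1}{8}x_2x_3 - \tfrac{1}{4}x_3^{2} + 32x_2 + \tfrac{9}{8}x_3.
  leading term x_1x_3: no divisor's leading term divides it; move -\tfrac{3}{16}x_1x_3 to the remainder.
  leading term x_2x_3: subtract (-\tfrac{1}{48}x_3)·f_3 from -\tfrac{1}{8}x_2x_3 - \tfrac{1}{4}x_3^{2} + 32x_2 + \tfrac{9}{8}x_3 → -\tfrac{11}{48}x_3^{2} + 32x_2 + \tfrac{9}{8}x_3
  leading term x_3^{2}: no divisor's leading term divides it; move -\tfrac{11}{48}x_3^{2} to the remainder.
  leading term x_2: subtract (\tfrac{16}{3})·f_3 from 32x_2 + \tfrac{9}{8}x_3 → -\tfrac{101}{24}x_3
  leading term x_3: no divisor's leading term divides it; move -\tfrac{101}{24}x_3 to the remainder.
  remainder -\tfrac{3}{16}x_1x_3 - \tfrac{11}{48}x_3^{2} - \tfrac{101}{24}x_3 ≠ 0; add g_4 = -\tfrac{3}{16}x_1x_3 - \tfrac{11}{48}x_3^{2} - \tfrac{101}{24}x_3 to the basis.

S(f_1,f_3): lcm = x_1x_2. S = -\tfrac{1}{6}x_1x_3 + 32x_2.
  leading term x_1x_3: subtract (\tfrac{8}{9})·g_4 from -\tfrac{1}{6}x_1x_3 + 32x_2 → \tfrac{11}{54}x_3^{2} + 32x_2 + \tfrac{101}{27}x_3
  leading term x_3^{2}: no divisor's leading term divides it; move \tfrac{11}{54}x_3^{2} to the remainder.
  leading term x_2: subtract (\tfrac{16}{3})·f_3 from 32x_2 + \tfrac{101}{27}x_3 → -\tfrac{43}{27}x_3
  leading term x_3: no divisor's leading term divides it; move -\tfrac{43}{27}x_3 to the remainder.
  remainder \tfrac{11}{54}x_3^{2} - \tfrac{43}{27}x_3 ≠ 0; add g_5 = \tfrac{11}{54}x_3^{2} - \tfrac{43}{27}x_3 to the basis.

The other S-polynomials (S(f_2,f_3), S(f_1,g_4), S(f_2,g_4), S(f_3,g_4), S(f_1,g_5), S(f_2,g_5), S(f_3,g_5), S(g_4,g_5)) all reduce to 0 modulo the current basis, so we have a Gröbner basis.
Inter-reduce: drop elements whose leading term is divisible by another's, tail-reduce, and make monic.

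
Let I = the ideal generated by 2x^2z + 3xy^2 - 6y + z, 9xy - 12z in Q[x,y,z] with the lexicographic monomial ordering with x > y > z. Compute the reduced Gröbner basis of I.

f_1 = 2x^2z + 3xy^2 - 6y + z, LT = x^2z.
f_2 = 9xy - 12z, LT = xy.

S(f_1,f_2): lcm = x^2yz. S = 3/2xy^3 + 4/3xz^2 - 3y^2 + 1/2yz.
  leading term xy^3: subtract (1/6y^2)·f_2 from 3/2xy^3 + 4/3xz^2 - 3y^2 + 1/2yz → 4/3xz^2 + 2y^2z - 3y^2 + 1/2yz
  leading term xz^2: no divisor's leading term divides it; move 4/3xz^2 to the remainder.
  leading term y^2z: no divisor's leading term divides it; move 2y^2z to the remainder.
  leading term y^2: no divisor's leading term divides it; move -3y^2 to the remainder.
  leading term yz: no divisor's leading term divides it; move 1/2yz to the remainder.
  remainder 4/3xz^2 + 2y^2z - 3y^2 + 1/2yz ≠ 0; add g_3 = 4/3xz^2 + 2y^2z - 3y^2 + 1/2yz to the basis.

S(f_2,g_3): lcm = xyz^2. S = -3/2y^3z + 9/4y^3 - 3/8y^2z - 4/3z^3.
  leading term y^3z: no divisor's leading term divides it; move -3/2y^3z to the remainder.
  leading term y^3: no divisor's leading term divides it; move 9/4y^3 to the remainder.
  leading term y^2z: no divisor's leading term divides it; move -3/8y^2z to the remainder.
  leading term z^3: no divisor's leading term divides it; move -4/3z^3 to the remainder.
  remainder -3/2y^3z + 9/4y^3 - 3/8y^2z - 4/3z^3 ≠ 0; add g_4 = -3/2y^3z + 9/4y^3 - 3/8y^2z - 4/3z^3 to the basis.

The other S-polynomials (S(f_1,g_3), S(f_1,g_4), S(f_2,g_4), S(g_3,g_4)) all reduce to 0 modulo the current basis, so we have a Gröbner basis.

G = {x^2z + 2yz - 3y + 1/2z, xy - 4/3z, xz^2 + 3/2y^2z - 9/4y^2 + 3/8yz, y^3z - 3/2y^3 + 1/4y^2z + 8/9z^3}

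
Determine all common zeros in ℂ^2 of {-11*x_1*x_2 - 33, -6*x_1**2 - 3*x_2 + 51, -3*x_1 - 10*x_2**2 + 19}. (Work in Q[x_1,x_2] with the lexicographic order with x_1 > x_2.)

{(3, -1)}

Compute a lex Gröbner basis by Buchberger's algorithm.
f_1 = -11*x_1*x_2 - 33, LT = x_1*x_2.
f_2 = -6*x_1**2 - 3*x_2 + 51, LT = x_1**2.
f_3 = -3*x_1 - 10*x_2**2 + 19, LT = x_1.

S(f_1,f_2): lcm = x_1**2*x_2. S = 3*x_1 - 1/2*x_2**2 + 17/2*x_2.
  leading term x_1: subtract (-1)·f_3 from 3*x_1 - 1/2*x_2**2 + 17/2*x_2 → -21/2*x_2**2 + 17/2*x_2 + 19
  leading term x_2**2: no divisor's leading term divides it; move -21/2*x_2**2 to the remainder.
  leading term x_2: no divisor's leading term divides it; move 17/2*x_2 to the remainder.
  leading term 1: no divisor's leading term divides it; move 19 to the remainder.
  remainder -21/2*x_2**2 + 17/2*x_2 + 19 ≠ 0; add h_4 = -21/2*x_2**2 + 17/2*x_2 + 19 to the basis.

S(f_1,f_3): lcm = x_1*x_2. S = -10/3*x_2**3 + 19/3*x_2 + 3.
  leading term x_2**3: subtract (20/63*x_2)·h_4 from -10/3*x_2**3 + 19/3*x_2 + 3 → -170/63*x_2**2 + 19/63*x_2 + 3
  leading term x_2**2: subtract (340/1323)·h_4 from -170/63*x_2**2 + 19/63*x_2 + 3 → -2491/1323*x_2 - 2491/1323
  leading term x_2: no divisor's leading term divides it; move -2491/1323*x_2 to the remainder.
  leading term 1: no divisor's leading term divides it; move -2491/1323 to the remainder.
  remainder -2491/1323*x_2 - 2491/1323 ≠ 0; add h_5 = -2491/1323*x_2 - 2491/1323 to the basis.

S(f_2,f_3): lcm = x_1**2. S = -10/3*x_1*x_2**2 + 19/3*x_1 + 1/2*x_2 - 17/2.
  leading term x_1*x_2**2: subtract (10/33*x_2)·f_1 from -10/3*x_1*x_2**2 + 19/3*x_1 + 1/2*x_2 - 17/2 → 19/3*x_1 + 21/2*x_2 - 17/2
  leading term x_1: subtract (-19/9)·f_3 from 19/3*x_1 + 21/2*x_2 - 17/2 → -190/9*x_2**2 + 21/2*x_2 + 569/18
  leading term x_2**2: subtract (380/189)·h_4 from -190/9*x_2**2 + 21/2*x_2 + 569/18 → -2491/378*x_2 - 2491/378
  leading term x_2: subtract (7/2)·h_5 from -2491/378*x_2 - 2491/378 → 0
  remainder 0.

S(f_1,h_4): lcm = x_1*x_2**2. S = 17/21*x_1*x_2 + 38/21*x_1 + 3*x_2.
  leading term x_1*x_2: subtract (-17/231)·f_1 from 17/21*x_1*x_2 + 38/21*x_1 + 3*x_2 → 38/21*x_1 + 3*x_2 - 17/7
  leading term x_1: subtract (-38/63)·f_3 from 38/21*x_1 + 3*x_2 - 17/7 → -380/63*x_2**2 + 3*x_2 + 569/63
  leading term x_2**2: subtract (760/1323)·h_4 from -380/63*x_2**2 + 3*x_2 + 569/63 → -2491/1323*x_2 - 2491/1323
  leading term x_2: subtract (1)·h_5 from -2491/1323*x_2 - 2491/1323 → 0
  remainder 0.

S(f_2,h_4): leading monomials are coprime, so the S-polynomial reduces to 0 (Buchberger's first criterion).
S(f_3,h_4): leading monomials are coprime, so the S-polynomial reduces to 0 (Buchberger's first criterion).
S(f_1,h_5): lcm = x_1*x_2. S = -x_1 + 3.
  leading term x_1: subtract (1/3)·f_3 from -x_1 + 3 → 10/3*x_2**2 - 10/3
  leading term x_2**2: subtract (-20/63)·h_4 from 10/3*x_2**2 - 10/3 → 170/63*x_2 + 170/63
  leading term x_2: subtract (-3570/2491)·h_5 from 170/63*x_2 + 170/63 → 0
  remainder 0.

S(f_2,h_5): leading monomials are coprime, so the S-polynomial reduces to 0 (Buchberger's first criterion).
S(f_3,h_5): leading monomials are coprime, so the S-polynomial reduces to 0 (Buchberger's first criterion).
S(h_4,h_5): lcm = x_2**2. S = -38/21*x_2 - 38/21.
  leading term x_2: subtract (2394/2491)·h_5 from -38/21*x_2 - 38/21 → 0
  remainder 0.

Every S-polynomial of the final basis reduces to 0, so we have a Gröbner basis.
Inter-reduce: drop elements whose leading term is divisible by another's, tail-reduce, and make monic.
Reduced Gröbner basis: {x_1 - 3, x_2 + 1}.

Elimination: the polynomial x_2 + 1 lies in the elimination ideal for x_2, so x_2 ∈ {-1}. For each such x_2, the remaining basis elements (now univariate) give the rest of the solution.
  x_2 = -1: the earlier basis element becomes x_1 - 3 = 0, giving x_1 = 3 — point (3, -1).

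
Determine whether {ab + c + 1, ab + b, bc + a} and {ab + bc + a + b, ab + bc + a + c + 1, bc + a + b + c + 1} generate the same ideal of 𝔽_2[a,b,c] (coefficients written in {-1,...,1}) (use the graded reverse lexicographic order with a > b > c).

Since reduced Gröbner bases are canonical representatives of ideals under a given ordering, it suffices to compute and compare them.
Buchberger on the first generating set:
f_1 = ab + c + 1, LT = ab.
f_2 = ab + b, LT = ab.
f_3 = bc + a, LT = bc.

S(f_1,f_2): lcm = ab. S = b + c + 1.
  reduce S modulo (f_1, f_2, f_3):
  remainder b + c + 1 ≠ 0; add g_4 = b + c + 1 to the basis.

S(f_1,f_3): lcm = abc. S = a² + c² + c.
  reduce S modulo (f_1, f_2, f_3, g_4):
  remainder a² + c² + c ≠ 0; add g_5 = a² + c² + c to the basis.

S(f_2,f_3): lcm = abc. S = a² + bc.
  reduce S modulo (f_1, f_2, f_3, g_4, g_5):
  remainder c² + a + c ≠ 0; add g_6 = c² + a + c to the basis.

S(f_1,g_4): lcm = ab. S = ac + a + c + 1.
  reduce S modulo (f_1, f_2, f_3, g_4, g_5, g_6):
  remainder ac + a + c + 1 ≠ 0; add g_7 = ac + a + c + 1 to the basis.

The other S-polynomials (S(f_2,g_4), S(f_3,g_4), S(f_1,g_5), S(f_2,g_5), S(f_3,g_5), S(g_4,g_5), S(f_1,g_6), S(f_2,g_6), S(f_3,g_6), S(g_4,g_6), S(g_5,g_6), S(f_1,g_7), S(f_2,g_7), S(f_3,g_7), S(g_4,g_7), S(g_5,g_7), S(g_6,g_7)) all reduce to 0 modulo the current basis, so we have a Gröbner basis.
Inter-reduce: drop elements whose leading term is divisible by another's, tail-reduce, and make monic.
Reduced Gröbner basis: {a² + a, ac + a + c + 1, c² + a + c, b + c + 1}.

Buchberger on the second generating set:
h_1 = ab + bc + a + b, LT = ab.
h_2 = ab + bc + a + c + 1, LT = ab.
h_3 = bc + a + b + c + 1, LT = bc.

S(h_1,h_2): lcm = ab. S = b + c + 1.
  reduce S modulo (h_1, h_2, h_3):
  remainder b + c + 1 ≠ 0; add k_4 = b + c + 1 to the basis.

S(h_1,h_3): lcm = abc. S = bc² + a² + ab + bc + a.
  reduce S modulo (h_1, h_2, h_3, k_4):
  remainder a² + ac + c² + a + 1 ≠ 0; add k_5 = a² + ac + c² + a + 1 to the basis.

S(h_2,h_3): lcm = abc. S = bc² + a² + ab + c² + a + c.
  reduce S modulo (h_1, h_2, h_3, k_4, k_5):
  remainder c² + a + c ≠ 0; add k_6 = c² + a + c to the basis.

S(h_1,k_4): lcm = ab. S = ac + bc + b.
  reduce S modulo (h_1, h_2, h_3, k_4, k_5, k_6):
  remainder ac + a + c + 1 ≠ 0; add k_7 = ac + a + c + 1 to the basis.

The other S-polynomials (S(h_2,k_4), S(h_3,k_4), S(h_1,k_5), S(h_2,k_5), S(h_3,k_5), S(k_4,k_5), S(h_1,k_6), S(h_2,k_6), S(h_3,k_6), S(k_4,k_6), S(k_5,k_6), S(h_1,k_7), S(h_2,k_7), S(h_3,k_7), S(k_4,k_7), S(k_5,k_7), S(k_6,k_7)) all reduce to 0 modulo the current basis, so we have a Gröbner basis.
Inter-reduce: drop elements whose leading term is divisible by another's, tail-reduce, and make monic.
Reduced Gröbner basis: {a² + a, ac + a + c + 1, c² + a + c, b + c + 1}.

These coincide, so the ideals are equal.

Yes, the ideals are equal.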